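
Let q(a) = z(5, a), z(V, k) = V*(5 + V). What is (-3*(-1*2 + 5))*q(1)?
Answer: -450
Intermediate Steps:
q(a) = 50 (q(a) = 5*(5 + 5) = 5*10 = 50)
(-3*(-1*2 + 5))*q(1) = -3*(-1*2 + 5)*50 = -3*(-2 + 5)*50 = -3*3*50 = -9*50 = -450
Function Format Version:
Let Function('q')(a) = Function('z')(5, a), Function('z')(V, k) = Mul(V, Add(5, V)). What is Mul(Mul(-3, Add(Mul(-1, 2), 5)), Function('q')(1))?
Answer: -450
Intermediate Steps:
Function('q')(a) = 50 (Function('q')(a) = Mul(5, Add(5, 5)) = Mul(5, 10) = 50)
Mul(Mul(-3, Add(Mul(-1, 2), 5)), Function('q')(1)) = Mul(Mul(-3, Add(Mul(-1, 2), 5)), 50) = Mul(Mul(-3, Add(-2, 5)), 50) = Mul(Mul(-3, 3), 50) = Mul(-9, 50) = -450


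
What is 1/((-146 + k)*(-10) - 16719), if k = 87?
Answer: -1/16129 ≈ -6.2000e-5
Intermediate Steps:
1/((-146 + k)*(-10) - 16719) = 1/((-146 + 87)*(-10) - 16719) = 1/(-59*(-10) - 16719) = 1/(590 - 16719) = 1/(-16129) = -1/16129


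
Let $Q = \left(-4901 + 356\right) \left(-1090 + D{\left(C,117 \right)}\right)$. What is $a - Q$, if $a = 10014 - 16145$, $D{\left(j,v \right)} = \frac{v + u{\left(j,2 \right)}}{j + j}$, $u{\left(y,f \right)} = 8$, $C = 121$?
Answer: $- \frac{1199795677}{242} \approx -4.9578 \cdot 10^{6}$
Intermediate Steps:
$D{\left(j,v \right)} = \frac{8 + v}{2 j}$ ($D{\left(j,v \right)} = \frac{v + 8}{j + j} = \frac{8 + v}{2 j}$)
$a = -6131$ ($a = 10014 - 16145 = -6131$)
$Q = \frac{1198311975}{242}$ ($Q = \left(-4901 + 356\right) \left(-1090 + \frac{8 + 117}{2 \cdot 121}\right) = - 4545 \left(-1090 + \frac{1}{2} \cdot \frac{1}{121} \cdot 125\right) = - 4545 \left(-1090 + \frac{125}{242}\right) = \left(-4545\right) \left(- \frac{263655}{242}\right) = \frac{1198311975}{242} \approx 4.9517 \cdot 10^{6}$)
$a - Q = -6131 - \frac{1198311975}{242} = - \frac{1199795677}{242}$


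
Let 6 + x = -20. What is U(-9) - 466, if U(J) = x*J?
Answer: -232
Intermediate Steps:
x = -26 (x = -6 - 20 = -26)
U(J) = -26*J
U(-9) - 466 = -26*(-9) - 466 = 234 - 466 = -232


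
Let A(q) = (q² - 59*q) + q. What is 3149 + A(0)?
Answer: 3149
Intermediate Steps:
A(q) = q² - 58*q
3149 + A(0) = 3149 + 0*(-58 + 0) = 3149 + 0*(-58) = 3149 + 0 = 3149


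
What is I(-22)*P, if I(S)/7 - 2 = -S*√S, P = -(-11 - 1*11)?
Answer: 308 + 3388*I*√22 ≈ 308.0 + 15891.0*I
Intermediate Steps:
P = 22 (P = -(-11 - 11) = -1*(-22) = 22)
I(S) = 14 - 7*S^(3/2) (I(S) = 14 + 7*(-S*√S) = 14 + 7*(-S^(3/2)) = 14 - 7*S^(3/2))
I(-22)*P = (14 - (-154)*I*√22)*22 = (14 + 154*I*√22)*22 = 308 + 3388*I*√22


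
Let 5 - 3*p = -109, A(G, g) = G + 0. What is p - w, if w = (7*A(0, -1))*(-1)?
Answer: 38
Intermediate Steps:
A(G, g) = G
p = 38 (p = 5/3 - 1/3*(-109) = 5/3 + 109/3 = 38)
w = 0 (w = (7*0)*(-1) = 0*(-1) = 0)
p - w = 38 - 1*0 = 38 + 0 = 38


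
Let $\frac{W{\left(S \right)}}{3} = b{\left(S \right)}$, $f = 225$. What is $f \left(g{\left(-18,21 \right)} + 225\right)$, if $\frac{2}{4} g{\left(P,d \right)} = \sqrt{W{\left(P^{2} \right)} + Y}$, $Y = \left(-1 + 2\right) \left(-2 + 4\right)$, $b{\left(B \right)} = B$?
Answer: $50625 + 450 \sqrt{974} \approx 64669.0$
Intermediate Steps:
$W{\left(S \right)} = 3 S$
$Y = 2$ ($Y = 1 \cdot 2 = 2$)
$g{\left(P,d \right)} = 2 \sqrt{2 + 3 P^{2}}$ ($g{\left(P,d \right)} = 2 \sqrt{3 P^{2} + 2} = 2 \sqrt{2 + 3 P^{2}}$)
$f \left(g{\left(-18,21 \right)} + 225\right) = 225 \left(2 \sqrt{2 + 3 \left(-18\right)^{2}} + 225\right) = 225 \left(2 \sqrt{2 + 3 \cdot 324} + 225\right) = 225 \left(2 \sqrt{2 + 972} + 225\right) = 225 \left(2 \sqrt{974} + 225\right) = 225 \left(225 + 2 \sqrt{974}\right) = 50625 + 450 \sqrt{974}$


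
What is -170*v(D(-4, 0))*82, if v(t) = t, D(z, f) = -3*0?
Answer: 0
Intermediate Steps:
D(z, f) = 0
-170*v(D(-4, 0))*82 = -170*0*82 = 0*82 = 0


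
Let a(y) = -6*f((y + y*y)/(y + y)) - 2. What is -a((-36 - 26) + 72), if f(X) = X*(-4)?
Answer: -130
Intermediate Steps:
f(X) = -4*X
a(y) = -2 + 12*(y + y²)/y (a(y) = -(-24)*(y + y*y)/(y + y) - 2 = -(-24)*(y + y²)/((2*y)) - 2 = -(-24)*(y + y²)*(1/(2*y)) - 2 = -(-24)*(y + y²)/(2*y) - 2 = -(-12)*(y + y²)/y - 2 = 12*(y + y²)/y - 2 = -2 + 12*(y + y²)/y)
-a((-36 - 26) + 72) = -(10 + 12*((-36 - 26) + 72)) = -(10 + 12*(-62 + 72)) = -(10 + 12*10) = -(10 + 120) = -1*130 = -130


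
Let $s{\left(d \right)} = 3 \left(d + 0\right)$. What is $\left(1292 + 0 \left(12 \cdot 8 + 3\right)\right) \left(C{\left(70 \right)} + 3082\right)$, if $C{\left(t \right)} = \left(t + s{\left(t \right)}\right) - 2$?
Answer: $4341120$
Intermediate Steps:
$s{\left(d \right)} = 3 d$
$C{\left(t \right)} = -2 + 4 t$ ($C{\left(t \right)} = \left(t + 3 t\right) - 2 = 4 t - 2 = -2 + 4 t$)
$\left(1292 + 0 \left(12 \cdot 8 + 3\right)\right) \left(C{\left(70 \right)} + 3082\right) = \left(1292 + 0 \left(12 \cdot 8 + 3\right)\right) \left(\left(-2 + 4 \cdot 70\right) + 3082\right) = \left(1292 + 0 \left(96 + 3\right)\right) \left(\left(-2 + 280\right) + 3082\right) = \left(1292 + 0 \cdot 99\right) \left(278 + 3082\right) = \left(1292 + 0\right) 3360 = 1292 \cdot 3360 = 4341120$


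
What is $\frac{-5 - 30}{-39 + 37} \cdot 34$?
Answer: $595$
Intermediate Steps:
$\frac{-5 - 30}{-39 + 37} \cdot 34 = \frac{-5 - 30}{-2} \cdot 34 = \left(- \frac{1}{2}\right) \left(-35\right) 34 = \frac{35}{2} \cdot 34 = 595$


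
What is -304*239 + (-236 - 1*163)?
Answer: -73055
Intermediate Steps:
-304*239 + (-236 - 1*163) = -72656 + (-236 - 163) = -72656 - 399 = -73055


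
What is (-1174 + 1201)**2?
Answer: 729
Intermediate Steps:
(-1174 + 1201)**2 = 27**2 = 729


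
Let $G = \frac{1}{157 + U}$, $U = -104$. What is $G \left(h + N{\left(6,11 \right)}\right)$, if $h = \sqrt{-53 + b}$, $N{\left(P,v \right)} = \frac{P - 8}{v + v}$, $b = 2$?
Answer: $- \frac{1}{583} + \frac{i \sqrt{51}}{53} \approx -0.0017153 + 0.13474 i$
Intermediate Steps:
$N{\left(P,v \right)} = \frac{-8 + P}{2 v}$
$h = i \sqrt{51}$ ($h = \sqrt{-53 + 2} = \sqrt{-51} = i \sqrt{51} \approx 7.1414 i$)
$G = \frac{1}{53}$ ($G = \frac{1}{157 - 104} = \frac{1}{53} \approx 0.018868$)
$G \left(h + N{\left(6,11 \right)}\right) = \frac{i \sqrt{51} + \frac{-8 + 6}{2 \cdot 11}}{53} = \frac{i \sqrt{51} + \frac{1}{2} \cdot \frac{1}{11} \left(-2\right)}{53} = \frac{i \sqrt{51} - \frac{1}{11}}{53} = \frac{- \frac{1}{11} + i \sqrt{51}}{53} = - \frac{1}{583} + \frac{i \sqrt{51}}{53}$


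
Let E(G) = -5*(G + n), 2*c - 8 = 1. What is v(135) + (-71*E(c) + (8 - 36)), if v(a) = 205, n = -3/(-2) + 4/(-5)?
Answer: 2023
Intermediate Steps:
c = 9/2 (c = 4 + (½)*1 = 4 + ½ = 9/2 ≈ 4.5000)
n = 7/10 (n = -3*(-½) + 4*(-⅕) = 3/2 - ⅘ = 7/10 ≈ 0.70000)
E(G) = -7/2 - 5*G (E(G) = -5*(G + 7/10) = -5*(7/10 + G) = -7/2 - 5*G)
v(135) + (-71*E(c) + (8 - 36)) = 205 + (-71*(-7/2 - 5*9/2) + (8 - 36)) = 205 + (-71*(-7/2 - 45/2) - 28) = 205 + (-71*(-26) - 28) = 205 + (1846 - 28) = 205 + 1818 = 2023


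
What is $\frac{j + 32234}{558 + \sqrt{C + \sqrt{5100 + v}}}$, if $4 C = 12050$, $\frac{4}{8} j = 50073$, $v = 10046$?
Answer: $\frac{132380}{558 + \sqrt{\frac{6025}{2} + \sqrt{15146}}} \approx 215.6$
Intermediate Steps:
$j = 100146$ ($j = 2 \cdot 50073 = 100146$)
$C = \frac{6025}{2}$ ($C = \frac{1}{4} \cdot 12050 = \frac{6025}{2} \approx 3012.5$)
$\frac{j + 32234}{558 + \sqrt{C + \sqrt{5100 + v}}} = \frac{100146 + 32234}{558 + \sqrt{\frac{6025}{2} + \sqrt{5100 + 10046}}} = \frac{132380}{558 + \sqrt{\frac{6025}{2} + \sqrt{15146}}}$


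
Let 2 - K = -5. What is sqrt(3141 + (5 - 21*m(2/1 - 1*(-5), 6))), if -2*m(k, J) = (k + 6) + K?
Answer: 2*sqrt(839) ≈ 57.931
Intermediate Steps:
K = 7 (K = 2 - 1*(-5) = 2 + 5 = 7)
m(k, J) = -13/2 - k/2 (m(k, J) = -((k + 6) + 7)/2 = -((6 + k) + 7)/2 = -(13 + k)/2 = -13/2 - k/2)
sqrt(3141 + (5 - 21*m(2/1 - 1*(-5), 6))) = sqrt(3141 + (5 - 21*(-13/2 - (2/1 - 1*(-5))/2))) = sqrt(3141 + (5 - 21*(-13/2 - (2*1 + 5)/2))) = sqrt(3141 + (5 - 21*(-13/2 - (2 + 5)/2))) = sqrt(3141 + (5 - 21*(-13/2 - 1/2*7))) = sqrt(3141 + (5 - 21*(-13/2 - 7/2))) = sqrt(3141 + (5 - 21*(-10))) = sqrt(3141 + (5 + 210)) = sqrt(3141 + 215) = sqrt(3356) = 2*sqrt(839)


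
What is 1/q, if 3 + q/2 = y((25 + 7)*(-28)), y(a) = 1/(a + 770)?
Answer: -63/379 ≈ -0.16623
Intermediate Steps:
y(a) = 1/(770 + a)
q = -379/63 (q = -6 + 2/(770 + (25 + 7)*(-28)) = -6 + 2/(770 + 32*(-28)) = -6 + 2/(770 - 896) = -6 + 2/(-126) = -6 + 2*(-1/126) = -6 - 1/63 = -379/63 ≈ -6.0159)
1/q = 1/(-379/63) = -63/379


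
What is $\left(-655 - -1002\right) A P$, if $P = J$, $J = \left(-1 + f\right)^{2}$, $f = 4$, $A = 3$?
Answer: $9369$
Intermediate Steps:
$J = 9$ ($J = \left(-1 + 4\right)^{2} = 3^{2} = 9$)
$P = 9$
$\left(-655 - -1002\right) A P = \left(-655 - -1002\right) 3 \cdot 9 = \left(-655 + 1002\right) 27 = 347 \cdot 27 = 9369$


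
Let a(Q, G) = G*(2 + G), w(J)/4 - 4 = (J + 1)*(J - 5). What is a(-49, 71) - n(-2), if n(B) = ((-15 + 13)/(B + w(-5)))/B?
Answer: 901841/174 ≈ 5183.0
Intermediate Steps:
w(J) = 16 + 4*(1 + J)*(-5 + J) (w(J) = 16 + 4*((J + 1)*(J - 5)) = 16 + 4*((1 + J)*(-5 + J)) = 16 + 4*(1 + J)*(-5 + J))
n(B) = -2/(B*(176 + B)) (n(B) = ((-15 + 13)/(B + (-4 - 16*(-5) + 4*(-5)²)))/B = (-2/(B + (-4 + 80 + 4*25)))/B = (-2/(B + (-4 + 80 + 100)))/B = (-2/(B + 176))/B = (-2/(176 + B))/B = -2/(B*(176 + B)))
a(-49, 71) - n(-2) = 71*(2 + 71) - (-2)/((-2)*(176 - 2)) = 71*73 - (-2)*(-1)/(2*174) = 5183 - (-2)*(-1)/(2*174) = 5183 - 1*1/174 = 5183 - 1/174 = 901841/174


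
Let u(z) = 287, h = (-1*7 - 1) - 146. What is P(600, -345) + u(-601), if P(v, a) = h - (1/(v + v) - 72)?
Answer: 245999/1200 ≈ 205.00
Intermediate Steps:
h = -154 (h = (-7 - 1) - 146 = -8 - 146 = -154)
P(v, a) = -82 - 1/(2*v) (P(v, a) = -154 - (1/(v + v) - 72) = -154 - (1/(2*v) - 72) = -154 - (-72 + 1/(2*v)) = -154 + (72 - 1/(2*v)) = -82 - 1/(2*v))
P(600, -345) + u(-601) = (-82 - ½/600) + 287 = (-82 - ½*1/600) + 287 = (-82 - 1/1200) + 287 = -98401/1200 + 287 = 245999/1200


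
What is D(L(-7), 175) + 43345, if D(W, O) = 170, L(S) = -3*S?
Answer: 43515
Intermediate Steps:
L(S) = -3*S
D(L(-7), 175) + 43345 = 170 + 43345 = 43515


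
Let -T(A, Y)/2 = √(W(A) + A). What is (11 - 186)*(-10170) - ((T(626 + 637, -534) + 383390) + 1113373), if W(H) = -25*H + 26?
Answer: 282987 + 2*I*√30286 ≈ 2.8299e+5 + 348.06*I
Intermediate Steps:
W(H) = 26 - 25*H
T(A, Y) = -2*√(26 - 24*A) (T(A, Y) = -2*√((26 - 25*A) + A) = -2*√(26 - 24*A))
(11 - 186)*(-10170) - ((T(626 + 637, -534) + 383390) + 1113373) = (11 - 186)*(-10170) - ((-2*√(26 - 24*(626 + 637)) + 383390) + 1113373) = -175*(-10170) - ((-2*√(26 - 24*1263) + 383390) + 1113373) = 1779750 - ((-2*√(26 - 30312) + 383390) + 1113373) = 1779750 - ((-2*I*√30286 + 383390) + 1113373) = 1779750 - ((383390 - 2*I*√30286) + 1113373) = 1779750 - (1496763 - 2*I*√30286) = 1779750 + (-1496763 + 2*I*√30286) = 282987 + 2*I*√30286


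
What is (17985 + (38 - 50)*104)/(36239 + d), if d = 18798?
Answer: 16737/55037 ≈ 0.30410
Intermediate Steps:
(17985 + (38 - 50)*104)/(36239 + d) = (17985 + (38 - 50)*104)/(36239 + 18798) = (17985 - 12*104)/55037 = (17985 - 1248)*(1/55037) = 16737*(1/55037) = 16737/55037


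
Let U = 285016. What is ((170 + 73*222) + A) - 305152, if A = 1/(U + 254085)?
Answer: -155679430375/539101 ≈ -2.8878e+5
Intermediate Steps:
A = 1/539101 (A = 1/(285016 + 254085) = 1/539101 ≈ 1.8549e-6)
((170 + 73*222) + A) - 305152 = ((170 + 73*222) + 1/539101) - 305152 = ((170 + 16206) + 1/539101) - 305152 = (16376 + 1/539101) - 305152 = 8828317977/539101 - 305152 = -155679430375/539101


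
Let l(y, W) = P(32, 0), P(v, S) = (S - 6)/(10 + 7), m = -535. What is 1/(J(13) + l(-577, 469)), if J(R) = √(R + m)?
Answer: -17/25149 - 289*I*√58/50298 ≈ -0.00067597 - 0.043758*I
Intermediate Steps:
P(v, S) = -6/17 + S/17 (P(v, S) = (-6 + S)/17 = (-6 + S)*(1/17) = -6/17 + S/17)
l(y, W) = -6/17 (l(y, W) = -6/17 + (1/17)*0 = -6/17 + 0 = -6/17)
J(R) = √(-535 + R) (J(R) = √(R - 535) = √(-535 + R))
1/(J(13) + l(-577, 469)) = 1/(√(-535 + 13) - 6/17) = 1/(√(-522) - 6/17) = 1/(3*I*√58 - 6/17) = 1/(-6/17 + 3*I*√58)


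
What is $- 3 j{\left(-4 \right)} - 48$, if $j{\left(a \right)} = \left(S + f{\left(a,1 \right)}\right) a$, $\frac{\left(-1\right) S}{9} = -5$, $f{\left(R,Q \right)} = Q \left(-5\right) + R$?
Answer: $384$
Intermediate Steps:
$f{\left(R,Q \right)} = R - 5 Q$ ($f{\left(R,Q \right)} = - 5 Q + R = R - 5 Q$)
$S = 45$ ($S = \left(-9\right) \left(-5\right) = 45$)
$j{\left(a \right)} = a \left(40 + a\right)$ ($j{\left(a \right)} = \left(45 + \left(a - 5\right)\right) a = \left(45 + \left(-5 + a\right)\right) a = \left(40 + a\right) a = a \left(40 + a\right)$)
$- 3 j{\left(-4 \right)} - 48 = - 3 \left(- 4 \left(40 - 4\right)\right) - 48 = - 3 \left(\left(-4\right) 36\right) - 48 = \left(-3\right) \left(-144\right) - 48 = 432 - 48 = 384$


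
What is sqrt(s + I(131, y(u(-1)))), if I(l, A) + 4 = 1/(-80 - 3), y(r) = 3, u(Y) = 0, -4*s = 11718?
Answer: 3*I*sqrt(8981762)/166 ≈ 54.162*I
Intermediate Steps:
s = -5859/2 (s = -1/4*11718 = -5859/2 ≈ -2929.5)
I(l, A) = -333/83 (I(l, A) = -4 + 1/(-80 - 3) = -4 + 1/(-83) = -4 - 1/83 = -333/83)
sqrt(s + I(131, y(u(-1)))) = sqrt(-5859/2 - 333/83) = sqrt(-486963/166) = 3*I*sqrt(8981762)/166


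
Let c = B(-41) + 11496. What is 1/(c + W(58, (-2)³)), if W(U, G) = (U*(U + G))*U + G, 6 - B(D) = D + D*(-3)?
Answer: 1/179612 ≈ 5.5676e-6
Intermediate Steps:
B(D) = 6 + 2*D (B(D) = 6 - (D + D*(-3)) = 6 - (D - 3*D) = 6 - (-2)*D = 6 + 2*D)
c = 11420 (c = (6 + 2*(-41)) + 11496 = (6 - 82) + 11496 = -76 + 11496 = 11420)
W(U, G) = G + U²*(G + U) (W(U, G) = (U*(G + U))*U + G = U²*(G + U) + G = G + U²*(G + U))
1/(c + W(58, (-2)³)) = 1/(11420 + ((-2)³ + 58³ + (-2)³*58²)) = 1/(11420 + (-8 + 195112 - 8*3364)) = 1/(11420 + (-8 + 195112 - 26912)) = 1/(11420 + 168192) = 1/179612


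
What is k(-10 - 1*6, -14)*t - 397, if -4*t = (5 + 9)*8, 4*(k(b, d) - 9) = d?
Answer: -551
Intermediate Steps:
k(b, d) = 9 + d/4
t = -28 (t = -(5 + 9)*8/4 = -7*8/2 = -¼*112 = -28)
k(-10 - 1*6, -14)*t - 397 = (9 + (¼)*(-14))*(-28) - 397 = (9 - 7/2)*(-28) - 397 = (11/2)*(-28) - 397 = -154 - 397 = -551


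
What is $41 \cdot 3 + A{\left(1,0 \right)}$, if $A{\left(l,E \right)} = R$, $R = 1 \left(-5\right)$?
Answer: $118$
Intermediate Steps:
$R = -5$
$A{\left(l,E \right)} = -5$
$41 \cdot 3 + A{\left(1,0 \right)} = 41 \cdot 3 - 5 = 123 - 5 = 118$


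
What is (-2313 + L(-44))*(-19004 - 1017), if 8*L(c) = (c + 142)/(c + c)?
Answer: 16301598725/352 ≈ 4.6311e+7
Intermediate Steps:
L(c) = (142 + c)/(16*c) (L(c) = ((c + 142)/(c + c))/8 = ((142 + c)/((2*c)))/8 = ((142 + c)*(1/(2*c)))/8 = ((142 + c)/(2*c))/8 = (142 + c)/(16*c))
(-2313 + L(-44))*(-19004 - 1017) = (-2313 + (1/16)*(142 - 44)/(-44))*(-19004 - 1017) = (-2313 + (1/16)*(-1/44)*98)*(-20021) = (-2313 - 49/352)*(-20021) = -814225/352*(-20021) = 16301598725/352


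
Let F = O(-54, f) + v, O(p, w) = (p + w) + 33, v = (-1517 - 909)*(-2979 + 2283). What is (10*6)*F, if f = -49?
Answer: 101305560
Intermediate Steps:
v = 1688496 (v = -2426*(-696) = 1688496)
O(p, w) = 33 + p + w
F = 1688426 (F = (33 - 54 - 49) + 1688496 = -70 + 1688496 = 1688426)
(10*6)*F = (10*6)*1688426 = 60*1688426 = 101305560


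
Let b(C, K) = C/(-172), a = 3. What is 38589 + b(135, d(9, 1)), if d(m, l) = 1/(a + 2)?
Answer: 6637173/172 ≈ 38588.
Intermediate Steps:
d(m, l) = 1/5 (d(m, l) = 1/(3 + 2) = 1/5)
b(C, K) = -C/172 (b(C, K) = C*(-1/172) = -C/172)
38589 + b(135, d(9, 1)) = 38589 - 1/172*135 = 38589 - 135/172 = 6637173/172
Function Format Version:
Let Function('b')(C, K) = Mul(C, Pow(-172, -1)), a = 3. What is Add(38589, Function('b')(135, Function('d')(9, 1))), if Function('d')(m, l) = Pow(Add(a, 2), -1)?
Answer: Rational(6637173, 172) ≈ 38588.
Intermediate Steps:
Function('d')(m, l) = Rational(1, 5) (Function('d')(m, l) = Pow(Add(3, 2), -1) = Pow(5, -1) = Rational(1, 5))
Function('b')(C, K) = Mul(Rational(-1, 172), C) (Function('b')(C, K) = Mul(C, Rational(-1, 172)) = Mul(Rational(-1, 172), C))
Add(38589, Function('b')(135, Function('d')(9, 1))) = Add(38589, Mul(Rational(-1, 172), 135)) = Add(38589, Rational(-135, 172)) = Rational(6637173, 172)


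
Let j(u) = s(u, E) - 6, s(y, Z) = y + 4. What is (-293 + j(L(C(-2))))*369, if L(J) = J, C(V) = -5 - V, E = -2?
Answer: -109962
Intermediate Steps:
s(y, Z) = 4 + y
j(u) = -2 + u (j(u) = (4 + u) - 6 = -2 + u)
(-293 + j(L(C(-2))))*369 = (-293 + (-2 + (-5 - 1*(-2))))*369 = (-293 + (-2 + (-5 + 2)))*369 = (-293 + (-2 - 3))*369 = (-293 - 5)*369 = -298*369 = -109962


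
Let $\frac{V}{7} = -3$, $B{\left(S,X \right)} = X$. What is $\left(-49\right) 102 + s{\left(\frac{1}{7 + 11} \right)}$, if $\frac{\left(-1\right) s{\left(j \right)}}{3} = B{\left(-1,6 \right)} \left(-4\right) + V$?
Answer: $-4863$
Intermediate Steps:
$V = -21$ ($V = 7 \left(-3\right) = -21$)
$s{\left(j \right)} = 135$ ($s{\left(j \right)} = - 3 \left(6 \left(-4\right) - 21\right) = - 3 \left(-24 - 21\right) = \left(-3\right) \left(-45\right) = 135$)
$\left(-49\right) 102 + s{\left(\frac{1}{7 + 11} \right)} = \left(-49\right) 102 + 135 = -4998 + 135 = -4863$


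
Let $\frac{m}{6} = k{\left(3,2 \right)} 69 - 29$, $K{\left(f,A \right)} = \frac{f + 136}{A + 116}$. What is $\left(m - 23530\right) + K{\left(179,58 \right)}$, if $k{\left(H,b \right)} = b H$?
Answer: $- \frac{1230655}{58} \approx -21218.0$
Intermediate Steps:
$K{\left(f,A \right)} = \frac{136 + f}{116 + A}$
$k{\left(H,b \right)} = H b$
$m = 2310$ ($m = 6 \left(3 \cdot 2 \cdot 69 - 29\right) = 6 \left(6 \cdot 69 - 29\right) = 6 \left(414 - 29\right) = 6 \cdot 385 = 2310$)
$\left(m - 23530\right) + K{\left(179,58 \right)} = \left(2310 - 23530\right) + \frac{136 + 179}{116 + 58} = -21220 + \frac{1}{174} \cdot 315 = -21220 + \frac{105}{58} = - \frac{1230655}{58}$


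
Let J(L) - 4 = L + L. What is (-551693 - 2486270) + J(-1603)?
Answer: -3041165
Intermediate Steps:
J(L) = 4 + 2*L (J(L) = 4 + (L + L) = 4 + 2*L)
(-551693 - 2486270) + J(-1603) = (-551693 - 2486270) + (4 + 2*(-1603)) = -3037963 + (4 - 3206) = -3037963 - 3202 = -3041165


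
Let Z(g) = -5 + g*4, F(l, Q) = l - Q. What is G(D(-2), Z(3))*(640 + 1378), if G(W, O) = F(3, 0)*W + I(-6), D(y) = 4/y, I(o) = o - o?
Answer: -12108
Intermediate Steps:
I(o) = 0
Z(g) = -5 + 4*g
G(W, O) = 3*W (G(W, O) = (3 - 1*0)*W + 0 = (3 + 0)*W + 0 = 3*W + 0 = 3*W)
G(D(-2), Z(3))*(640 + 1378) = (3*(4/(-2)))*(640 + 1378) = (3*(4*(-½)))*2018 = (3*(-2))*2018 = -6*2018 = -12108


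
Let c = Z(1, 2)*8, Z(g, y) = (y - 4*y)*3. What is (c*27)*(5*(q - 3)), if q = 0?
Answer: 58320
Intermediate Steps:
Z(g, y) = -9*y (Z(g, y) = -3*y*3 = -9*y)
c = -144 (c = -9*2*8 = -18*8 = -144)
(c*27)*(5*(q - 3)) = (-144*27)*(5*(0 - 3)) = -19440*(-3) = -3888*(-15) = 58320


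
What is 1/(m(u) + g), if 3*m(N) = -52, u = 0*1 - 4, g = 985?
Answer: 3/2903 ≈ 0.0010334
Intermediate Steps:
u = -4 (u = 0 - 4 = -4)
m(N) = -52/3 (m(N) = (⅓)*(-52) = -52/3)
1/(m(u) + g) = 1/(-52/3 + 985) = 1/(2903/3) = 3/2903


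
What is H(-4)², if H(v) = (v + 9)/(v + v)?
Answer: 25/64 ≈ 0.39063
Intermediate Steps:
H(v) = (9 + v)/(2*v) (H(v) = (9 + v)/((2*v)) = (9 + v)*(1/(2*v)) = (9 + v)/(2*v))
H(-4)² = ((½)*(9 - 4)/(-4))² = ((½)*(-¼)*5)² = (-5/8)² = 25/64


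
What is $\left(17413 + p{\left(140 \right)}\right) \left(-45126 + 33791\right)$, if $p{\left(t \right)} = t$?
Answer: $-198963255$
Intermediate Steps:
$\left(17413 + p{\left(140 \right)}\right) \left(-45126 + 33791\right) = \left(17413 + 140\right) \left(-45126 + 33791\right) = 17553 \left(-11335\right) = -198963255$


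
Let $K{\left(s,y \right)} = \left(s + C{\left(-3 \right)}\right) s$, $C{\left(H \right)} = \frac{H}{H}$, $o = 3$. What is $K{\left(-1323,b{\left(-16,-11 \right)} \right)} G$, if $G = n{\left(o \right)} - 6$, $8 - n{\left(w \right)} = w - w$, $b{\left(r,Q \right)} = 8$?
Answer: $3498012$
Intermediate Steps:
$C{\left(H \right)} = 1$
$n{\left(w \right)} = 8$ ($n{\left(w \right)} = 8 - \left(w - w\right) = 8 - 0 = 8 + 0 = 8$)
$K{\left(s,y \right)} = s \left(1 + s\right)$ ($K{\left(s,y \right)} = \left(s + 1\right) s = \left(1 + s\right) s = s \left(1 + s\right)$)
$G = 2$ ($G = 8 - 6 = 2$)
$K{\left(-1323,b{\left(-16,-11 \right)} \right)} G = - 1323 \left(1 - 1323\right) 2 = \left(-1323\right) \left(-1322\right) 2 = 1749006 \cdot 2 = 3498012$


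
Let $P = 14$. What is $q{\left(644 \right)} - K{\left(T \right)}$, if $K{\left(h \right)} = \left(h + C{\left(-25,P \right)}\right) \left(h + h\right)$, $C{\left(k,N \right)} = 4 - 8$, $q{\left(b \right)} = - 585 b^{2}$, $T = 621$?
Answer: $-243386874$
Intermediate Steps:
$C{\left(k,N \right)} = -4$ ($C{\left(k,N \right)} = 4 - 8 = -4$)
$K{\left(h \right)} = 2 h \left(-4 + h\right)$ ($K{\left(h \right)} = \left(h - 4\right) \left(h + h\right) = \left(-4 + h\right) 2 h = 2 h \left(-4 + h\right)$)
$q{\left(644 \right)} - K{\left(T \right)} = - 585 \cdot 644^{2} - 2 \cdot 621 \left(-4 + 621\right) = \left(-585\right) 414736 - 2 \cdot 621 \cdot 617 = -242620560 - 766314 = -243386874$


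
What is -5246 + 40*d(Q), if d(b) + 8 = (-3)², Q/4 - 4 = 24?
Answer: -5206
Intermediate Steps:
Q = 112 (Q = 16 + 4*24 = 16 + 96 = 112)
d(b) = 1 (d(b) = -8 + (-3)² = -8 + 9 = 1)
-5246 + 40*d(Q) = -5246 + 40*1 = -5246 + 40 = -5206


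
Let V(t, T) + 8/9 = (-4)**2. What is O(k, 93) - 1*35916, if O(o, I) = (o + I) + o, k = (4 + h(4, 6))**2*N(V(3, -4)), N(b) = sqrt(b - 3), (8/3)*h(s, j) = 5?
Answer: -35823 + 2209*sqrt(109)/96 ≈ -35583.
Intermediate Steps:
V(t, T) = 136/9 (V(t, T) = -8/9 + (-4)**2 = -8/9 + 16 = 136/9)
h(s, j) = 15/8 (h(s, j) = (3/8)*5 = 15/8)
N(b) = sqrt(-3 + b)
k = 2209*sqrt(109)/192 (k = (4 + 15/8)**2*sqrt(-3 + 136/9) = (47/8)**2*sqrt(109/9) = 2209*(sqrt(109)/3)/64 = 2209*sqrt(109)/192 ≈ 120.12)
O(o, I) = I + 2*o (O(o, I) = (I + o) + o = I + 2*o)
O(k, 93) - 1*35916 = (93 + 2*(2209*sqrt(109)/192)) - 1*35916 = (93 + 2209*sqrt(109)/96) - 35916 = -35823 + 2209*sqrt(109)/96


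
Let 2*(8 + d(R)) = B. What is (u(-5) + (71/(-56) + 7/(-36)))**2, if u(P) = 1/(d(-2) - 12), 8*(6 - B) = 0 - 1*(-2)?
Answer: 11025210001/4767626304 ≈ 2.3125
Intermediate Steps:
B = 23/4 (B = 6 - (0 - 1*(-2))/8 = 6 - (0 + 2)/8 = 6 - 1/8*2 = 6 - 1/4 = 23/4 ≈ 5.7500)
d(R) = -41/8 (d(R) = -8 + (1/2)*(23/4) = -8 + 23/8 = -41/8)
u(P) = -8/137 (u(P) = 1/(-41/8 - 12) = 1/(-137/8) = -8/137)
(u(-5) + (71/(-56) + 7/(-36)))**2 = (-8/137 + (71/(-56) + 7/(-36)))**2 = (-8/137 + (71*(-1/56) + 7*(-1/36)))**2 = (-8/137 + (-71/56 - 7/36))**2 = (-8/137 - 737/504)**2 = (-105001/69048)**2 = 11025210001/4767626304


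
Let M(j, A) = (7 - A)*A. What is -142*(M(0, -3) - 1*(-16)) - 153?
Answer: 1835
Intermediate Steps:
M(j, A) = A*(7 - A)
-142*(M(0, -3) - 1*(-16)) - 153 = -142*(-3*(7 - 1*(-3)) - 1*(-16)) - 153 = -142*(-3*(7 + 3) + 16) - 153 = -142*(-3*10 + 16) - 153 = -142*(-30 + 16) - 153 = -142*(-14) - 153 = 1988 - 153 = 1835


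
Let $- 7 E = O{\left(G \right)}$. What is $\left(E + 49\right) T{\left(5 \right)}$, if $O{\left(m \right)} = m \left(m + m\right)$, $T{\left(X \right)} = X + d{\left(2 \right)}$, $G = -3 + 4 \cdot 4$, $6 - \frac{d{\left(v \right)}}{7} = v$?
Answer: $\frac{165}{7} \approx 23.571$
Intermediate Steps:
$d{\left(v \right)} = 42 - 7 v$
$G = 13$ ($G = -3 + 16 = 13$)
$T{\left(X \right)} = 28 + X$ ($T{\left(X \right)} = X + \left(42 - 14\right) = X + 28 = 28 + X$)
$O{\left(m \right)} = 2 m^{2}$ ($O{\left(m \right)} = m 2 m = 2 m^{2}$)
$E = - \frac{338}{7}$ ($E = - \frac{2 \cdot 13^{2}}{7} = - \frac{2 \cdot 169}{7} = \left(- \frac{1}{7}\right) 338 = - \frac{338}{7} \approx -48.286$)
$\left(E + 49\right) T{\left(5 \right)} = \left(- \frac{338}{7} + 49\right) \left(28 + 5\right) = \frac{5}{7} \cdot 33 = \frac{165}{7}$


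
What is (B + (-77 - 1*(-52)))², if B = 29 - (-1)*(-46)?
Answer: 1764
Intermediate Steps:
B = -17 (B = 29 - 1*46 = 29 - 46 = -17)
(B + (-77 - 1*(-52)))² = (-17 + (-77 - 1*(-52)))² = (-17 + (-77 + 52))² = (-17 - 25)² = (-42)² = 1764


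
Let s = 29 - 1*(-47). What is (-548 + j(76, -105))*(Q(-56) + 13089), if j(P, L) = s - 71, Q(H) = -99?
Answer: -7053570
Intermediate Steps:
s = 76 (s = 29 + 47 = 76)
j(P, L) = 5 (j(P, L) = 76 - 71 = 5)
(-548 + j(76, -105))*(Q(-56) + 13089) = (-548 + 5)*(-99 + 13089) = -543*12990 = -7053570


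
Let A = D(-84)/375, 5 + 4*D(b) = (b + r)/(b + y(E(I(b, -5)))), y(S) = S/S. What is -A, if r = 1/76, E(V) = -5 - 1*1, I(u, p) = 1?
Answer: 25157/9462000 ≈ 0.0026587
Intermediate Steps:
E(V) = -6 (E(V) = -5 - 1 = -6)
r = 1/76 ≈ 0.013158
y(S) = 1
D(b) = -5/4 + (1/76 + b)/(4*(1 + b)) (D(b) = -5/4 + ((b + 1/76)/(b + 1))/4 = -5/4 + ((1/76 + b)/(1 + b))/4 = -5/4 + (1/76 + b)/(4*(1 + b)))
A = -25157/9462000 (A = ((-379/304 - 1*(-84))/(1 - 84))/375 = ((-379/304 + 84)/(-83))*(1/375) = -1/83*25157/304*(1/375) = -25157/25232*1/375 = -25157/9462000 ≈ -0.0026587)
-A = -1*(-25157/9462000) = 25157/9462000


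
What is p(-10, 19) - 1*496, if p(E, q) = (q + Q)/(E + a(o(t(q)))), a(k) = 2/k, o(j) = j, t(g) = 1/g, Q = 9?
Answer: -495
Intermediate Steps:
p(E, q) = (9 + q)/(E + 2*q) (p(E, q) = (q + 9)/(E + 2/(1/q)) = (9 + q)/(E + 2*q))
p(-10, 19) - 1*496 = (9 + 19)/(-10 + 2*19) - 1*496 = 28/(-10 + 38) - 496 = 28/28 - 496 = (1/28)*28 - 496 = 1 - 496 = -495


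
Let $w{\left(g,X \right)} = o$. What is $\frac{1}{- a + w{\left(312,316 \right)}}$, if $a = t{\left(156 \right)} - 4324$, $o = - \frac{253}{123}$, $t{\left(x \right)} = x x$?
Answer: $- \frac{123}{2461729} \approx -4.9965 \cdot 10^{-5}$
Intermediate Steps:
$t{\left(x \right)} = x^{2}$
$o = - \frac{253}{123}$ ($o = \left(-253\right) \frac{1}{123} = - \frac{253}{123} \approx -2.0569$)
$a = 20012$ ($a = 156^{2} - 4324 = 24336 - 4324 = 20012$)
$w{\left(g,X \right)} = - \frac{253}{123}$
$\frac{1}{- a + w{\left(312,316 \right)}} = \frac{1}{\left(-1\right) 20012 - \frac{253}{123}} = \frac{1}{-20012 - \frac{253}{123}} = \frac{1}{- \frac{2461729}{123}} = - \frac{123}{2461729}$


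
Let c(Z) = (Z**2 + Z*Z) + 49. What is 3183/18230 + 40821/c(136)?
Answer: 287356111/225085810 ≈ 1.2767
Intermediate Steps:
c(Z) = 49 + 2*Z**2 (c(Z) = (Z**2 + Z**2) + 49 = 2*Z**2 + 49 = 49 + 2*Z**2)
3183/18230 + 40821/c(136) = 3183/18230 + 40821/(49 + 2*136**2) = 3183*(1/18230) + 40821/(49 + 2*18496) = 3183/18230 + 40821/(49 + 36992) = 3183/18230 + 40821/37041 = 3183/18230 + 40821*(1/37041) = 3183/18230 + 13607/12347 = 287356111/225085810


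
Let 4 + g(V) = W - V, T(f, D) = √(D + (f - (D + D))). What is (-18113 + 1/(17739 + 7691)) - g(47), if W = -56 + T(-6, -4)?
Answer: -457892579/25430 - I*√2 ≈ -18006.0 - 1.4142*I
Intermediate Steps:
T(f, D) = √(f - D) (T(f, D) = √(D + (f - 2*D)) = √(f - D))
W = -56 + I*√2 (W = -56 + √(-6 - 1*(-4)) = -56 + √(-6 + 4) = -56 + √(-2) = -56 + I*√2 ≈ -56.0 + 1.4142*I)
g(V) = -60 - V + I*√2 (g(V) = -4 + ((-56 + I*√2) - V) = -4 + (-56 - V + I*√2) = -60 - V + I*√2)
(-18113 + 1/(17739 + 7691)) - g(47) = (-18113 + 1/(17739 + 7691)) - (-60 - 1*47 + I*√2) = (-18113 + 1/25430) - (-60 - 47 + I*√2) = (-18113 + 1/25430) - (-107 + I*√2) = -460613589/25430 + (107 - I*√2) = -457892579/25430 - I*√2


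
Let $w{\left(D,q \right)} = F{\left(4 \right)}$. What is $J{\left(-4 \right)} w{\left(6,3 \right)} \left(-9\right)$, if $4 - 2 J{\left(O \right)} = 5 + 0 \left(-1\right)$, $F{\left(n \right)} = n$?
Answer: $18$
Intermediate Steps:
$J{\left(O \right)} = - \frac{1}{2}$ ($J{\left(O \right)} = 2 - \frac{5 + 0 \left(-1\right)}{2} = 2 - \frac{5 + 0}{2} = 2 - \frac{5}{2} = - \frac{1}{2}$)
$w{\left(D,q \right)} = 4$
$J{\left(-4 \right)} w{\left(6,3 \right)} \left(-9\right) = \left(- \frac{1}{2}\right) 4 \left(-9\right) = \left(-2\right) \left(-9\right) = 18$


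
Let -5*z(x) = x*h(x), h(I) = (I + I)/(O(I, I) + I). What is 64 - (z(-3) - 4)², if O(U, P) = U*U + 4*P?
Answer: 1311/25 ≈ 52.440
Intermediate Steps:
O(U, P) = U² + 4*P
h(I) = 2*I/(I² + 5*I) (h(I) = (I + I)/((I² + 4*I) + I) = (2*I)/(I² + 5*I) = 2*I/(I² + 5*I))
z(x) = -2*x/(5*(5 + x)) (z(x) = -x*2/(5 + x)/5 = -2*x/(5*(5 + x)))
64 - (z(-3) - 4)² = 64 - (-2*(-3)/(25 + 5*(-3)) - 4)² = 64 - (-2*(-3)/(25 - 15) - 4)² = 64 - (-2*(-3)/10 - 4)² = 64 - (-2*(-3)*⅒ - 4)² = 64 - (⅗ - 4)² = 64 - (-17/5)² = 64 - 1*289/25 = 64 - 289/25 = 1311/25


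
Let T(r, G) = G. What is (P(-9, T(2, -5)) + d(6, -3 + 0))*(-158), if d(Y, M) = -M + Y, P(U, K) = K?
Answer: -632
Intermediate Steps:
d(Y, M) = Y - M
(P(-9, T(2, -5)) + d(6, -3 + 0))*(-158) = (-5 + (6 - (-3 + 0)))*(-158) = (-5 + (6 - 1*(-3)))*(-158) = (-5 + (6 + 3))*(-158) = (-5 + 9)*(-158) = 4*(-158) = -632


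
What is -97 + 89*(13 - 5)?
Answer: 615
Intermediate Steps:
-97 + 89*(13 - 5) = -97 + 89*8 = -97 + 712 = 615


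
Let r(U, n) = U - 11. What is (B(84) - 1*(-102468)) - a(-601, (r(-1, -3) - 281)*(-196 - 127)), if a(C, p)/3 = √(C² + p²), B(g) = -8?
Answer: 102460 - 3*√8956901522 ≈ -1.8146e+5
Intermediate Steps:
r(U, n) = -11 + U
a(C, p) = 3*√(C² + p²)
(B(84) - 1*(-102468)) - a(-601, (r(-1, -3) - 281)*(-196 - 127)) = (-8 - 1*(-102468)) - 3*√((-601)² + (((-11 - 1) - 281)*(-196 - 127))²) = (-8 + 102468) - 3*√(361201 + ((-12 - 281)*(-323))²) = 102460 - 3*√(361201 + (-293*(-323))²) = 102460 - 3*√(361201 + 94639²) = 102460 - 3*√(361201 + 8956540321) = 102460 - 3*√8956901522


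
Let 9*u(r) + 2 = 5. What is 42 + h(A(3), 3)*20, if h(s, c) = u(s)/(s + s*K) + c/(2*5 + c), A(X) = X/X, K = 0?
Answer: 2078/39 ≈ 53.282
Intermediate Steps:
u(r) = ⅓ (u(r) = -2/9 + (⅑)*5 = -2/9 + 5/9 = ⅓)
A(X) = 1
h(s, c) = 1/(3*s) + c/(10 + c) (h(s, c) = 1/(3*(s + s*0)) + c/(2*5 + c) = 1/(3*(s + 0)) + c/(10 + c) = 1/(3*s) + c/(10 + c))
42 + h(A(3), 3)*20 = 42 + ((⅓)*(10 + 3 + 3*3*1)/(1*(10 + 3)))*20 = 42 + ((⅓)*1*(10 + 3 + 9)/13)*20 = 42 + ((⅓)*1*(1/13)*22)*20 = 42 + (22/39)*20 = 42 + 440/39 = 2078/39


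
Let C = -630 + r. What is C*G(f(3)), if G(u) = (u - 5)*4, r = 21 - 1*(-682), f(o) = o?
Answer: -584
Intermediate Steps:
r = 703 (r = 21 + 682 = 703)
G(u) = -20 + 4*u (G(u) = (-5 + u)*4 = -20 + 4*u)
C = 73 (C = -630 + 703 = 73)
C*G(f(3)) = 73*(-20 + 4*3) = 73*(-20 + 12) = 73*(-8) = -584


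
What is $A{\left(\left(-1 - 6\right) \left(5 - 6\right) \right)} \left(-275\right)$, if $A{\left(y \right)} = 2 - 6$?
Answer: $1100$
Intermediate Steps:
$A{\left(y \right)} = -4$
$A{\left(\left(-1 - 6\right) \left(5 - 6\right) \right)} \left(-275\right) = \left(-4\right) \left(-275\right) = 1100$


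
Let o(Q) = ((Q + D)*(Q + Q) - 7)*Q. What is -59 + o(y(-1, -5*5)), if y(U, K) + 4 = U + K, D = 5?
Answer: -44849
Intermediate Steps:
y(U, K) = -4 + K + U (y(U, K) = -4 + (U + K) = -4 + (K + U) = -4 + K + U)
o(Q) = Q*(-7 + 2*Q*(5 + Q)) (o(Q) = ((Q + 5)*(Q + Q) - 7)*Q = ((5 + Q)*(2*Q) - 7)*Q = (2*Q*(5 + Q) - 7)*Q = (-7 + 2*Q*(5 + Q))*Q = Q*(-7 + 2*Q*(5 + Q)))
-59 + o(y(-1, -5*5)) = -59 + (-4 - 5*5 - 1)*(-7 + 2*(-4 - 5*5 - 1)² + 10*(-4 - 5*5 - 1)) = -59 + (-4 - 25 - 1)*(-7 + 2*(-4 - 25 - 1)² + 10*(-4 - 25 - 1)) = -59 - 30*(-7 + 2*(-30)² + 10*(-30)) = -59 - 30*(-7 + 2*900 - 300) = -59 - 30*(-7 + 1800 - 300) = -59 - 30*1493 = -59 - 44790 = -44849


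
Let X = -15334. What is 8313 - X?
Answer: 23647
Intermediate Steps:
8313 - X = 8313 - 1*(-15334) = 8313 + 15334 = 23647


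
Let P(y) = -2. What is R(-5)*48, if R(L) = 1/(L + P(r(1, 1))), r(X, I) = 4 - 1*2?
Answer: -48/7 ≈ -6.8571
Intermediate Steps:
r(X, I) = 2 (r(X, I) = 4 - 2 = 2)
R(L) = 1/(-2 + L) (R(L) = 1/(L - 2) = 1/(-2 + L))
R(-5)*48 = 48/(-2 - 5) = 48/(-7) = -⅐*48 = -48/7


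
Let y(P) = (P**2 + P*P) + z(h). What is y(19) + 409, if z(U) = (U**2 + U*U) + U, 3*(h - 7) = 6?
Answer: 1302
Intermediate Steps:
h = 9 (h = 7 + (1/3)*6 = 7 + 2 = 9)
z(U) = U + 2*U**2 (z(U) = (U**2 + U**2) + U = 2*U**2 + U = U + 2*U**2)
y(P) = 171 + 2*P**2 (y(P) = (P**2 + P*P) + 9*(1 + 2*9) = (P**2 + P**2) + 9*(1 + 18) = 2*P**2 + 9*19 = 2*P**2 + 171 = 171 + 2*P**2)
y(19) + 409 = (171 + 2*19**2) + 409 = (171 + 2*361) + 409 = (171 + 722) + 409 = 893 + 409 = 1302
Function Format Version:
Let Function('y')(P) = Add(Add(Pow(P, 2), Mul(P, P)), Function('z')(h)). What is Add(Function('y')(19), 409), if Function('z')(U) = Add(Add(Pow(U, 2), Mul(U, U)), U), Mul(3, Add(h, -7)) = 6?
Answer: 1302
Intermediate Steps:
h = 9 (h = Add(7, Mul(Rational(1, 3), 6)) = Add(7, 2) = 9)
Function('z')(U) = Add(U, Mul(2, Pow(U, 2))) (Function('z')(U) = Add(Add(Pow(U, 2), Pow(U, 2)), U) = Add(Mul(2, Pow(U, 2)), U) = Add(U, Mul(2, Pow(U, 2))))
Function('y')(P) = Add(171, Mul(2, Pow(P, 2))) (Function('y')(P) = Add(Add(Pow(P, 2), Mul(P, P)), Mul(9, Add(1, Mul(2, 9)))) = Add(Add(Pow(P, 2), Pow(P, 2)), Mul(9, Add(1, 18))) = Add(Mul(2, Pow(P, 2)), Mul(9, 19)) = Add(Mul(2, Pow(P, 2)), 171) = Add(171, Mul(2, Pow(P, 2))))
Add(Function('y')(19), 409) = Add(Add(171, Mul(2, Pow(19, 2))), 409) = Add(Add(171, Mul(2, 361)), 409) = Add(Add(171, 722), 409) = Add(893, 409) = 1302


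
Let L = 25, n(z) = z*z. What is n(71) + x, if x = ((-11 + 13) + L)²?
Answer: 5770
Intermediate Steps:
n(z) = z²
x = 729 (x = ((-11 + 13) + 25)² = (2 + 25)² = 27² = 729)
n(71) + x = 71² + 729 = 5041 + 729 = 5770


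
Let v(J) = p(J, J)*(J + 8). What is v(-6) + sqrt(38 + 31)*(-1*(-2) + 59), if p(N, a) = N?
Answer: -12 + 61*sqrt(69) ≈ 494.70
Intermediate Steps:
v(J) = J*(8 + J) (v(J) = J*(J + 8) = J*(8 + J))
v(-6) + sqrt(38 + 31)*(-1*(-2) + 59) = -6*(8 - 6) + sqrt(38 + 31)*(-1*(-2) + 59) = -6*2 + sqrt(69)*(2 + 59) = -12 + sqrt(69)*61 = -12 + 61*sqrt(69)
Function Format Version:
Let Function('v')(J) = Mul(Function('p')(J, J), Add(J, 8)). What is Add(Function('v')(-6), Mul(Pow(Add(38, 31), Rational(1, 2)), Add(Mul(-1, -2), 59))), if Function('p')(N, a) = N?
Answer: Add(-12, Mul(61, Pow(69, Rational(1, 2)))) ≈ 494.70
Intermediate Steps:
Function('v')(J) = Mul(J, Add(8, J)) (Function('v')(J) = Mul(J, Add(J, 8)) = Mul(J, Add(8, J)))
Add(Function('v')(-6), Mul(Pow(Add(38, 31), Rational(1, 2)), Add(Mul(-1, -2), 59))) = Add(Mul(-6, Add(8, -6)), Mul(Pow(Add(38, 31), Rational(1, 2)), Add(Mul(-1, -2), 59))) = Add(Mul(-6, 2), Mul(Pow(69, Rational(1, 2)), Add(2, 59))) = Add(-12, Mul(Pow(69, Rational(1, 2)), 61)) = Add(-12, Mul(61, Pow(69, Rational(1, 2))))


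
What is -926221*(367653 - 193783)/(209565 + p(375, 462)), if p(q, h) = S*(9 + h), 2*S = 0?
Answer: -32208409054/41913 ≈ -7.6846e+5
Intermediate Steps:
S = 0 (S = (1/2)*0 = 0)
p(q, h) = 0 (p(q, h) = 0*(9 + h) = 0)
-926221*(367653 - 193783)/(209565 + p(375, 462)) = -926221*(367653 - 193783)/(209565 + 0) = -926221/(209565/173870) = -926221/(209565*(1/173870)) = -926221/41913/34774 = -926221*34774/41913 = -32208409054/41913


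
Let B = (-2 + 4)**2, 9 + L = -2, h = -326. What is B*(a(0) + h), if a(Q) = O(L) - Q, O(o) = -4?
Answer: -1320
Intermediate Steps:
L = -11 (L = -9 - 2 = -11)
a(Q) = -4 - Q
B = 4 (B = 2**2 = 4)
B*(a(0) + h) = 4*((-4 - 1*0) - 326) = 4*((-4 + 0) - 326) = 4*(-4 - 326) = 4*(-330) = -1320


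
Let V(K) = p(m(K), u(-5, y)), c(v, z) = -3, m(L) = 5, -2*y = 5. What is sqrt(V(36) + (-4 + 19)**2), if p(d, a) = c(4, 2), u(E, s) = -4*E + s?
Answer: sqrt(222) ≈ 14.900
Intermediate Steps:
y = -5/2 (y = -1/2*5 = -5/2 ≈ -2.5000)
u(E, s) = s - 4*E
p(d, a) = -3
V(K) = -3
sqrt(V(36) + (-4 + 19)**2) = sqrt(-3 + (-4 + 19)**2) = sqrt(-3 + 15**2) = sqrt(-3 + 225) = sqrt(222)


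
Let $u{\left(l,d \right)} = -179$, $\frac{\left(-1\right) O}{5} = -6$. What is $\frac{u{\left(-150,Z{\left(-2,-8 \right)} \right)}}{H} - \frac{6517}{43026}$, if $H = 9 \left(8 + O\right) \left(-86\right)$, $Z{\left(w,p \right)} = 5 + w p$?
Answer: $- \frac{30662725}{210913452} \approx -0.14538$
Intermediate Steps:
$O = 30$ ($O = \left(-5\right) \left(-6\right) = 30$)
$Z{\left(w,p \right)} = 5 + p w$
$H = -29412$ ($H = 9 \left(8 + 30\right) \left(-86\right) = 9 \cdot 38 \left(-86\right) = 342 \left(-86\right) = -29412$)
$\frac{u{\left(-150,Z{\left(-2,-8 \right)} \right)}}{H} - \frac{6517}{43026} = - \frac{179}{-29412} - \frac{6517}{43026} = \left(-179\right) \left(- \frac{1}{29412}\right) - \frac{6517}{43026} = \frac{179}{29412} - \frac{6517}{43026} = - \frac{30662725}{210913452}$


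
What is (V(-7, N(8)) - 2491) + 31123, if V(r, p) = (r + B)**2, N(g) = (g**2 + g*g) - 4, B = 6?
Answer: 28633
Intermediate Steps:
N(g) = -4 + 2*g**2 (N(g) = (g**2 + g**2) - 4 = 2*g**2 - 4 = -4 + 2*g**2)
V(r, p) = (6 + r)**2 (V(r, p) = (r + 6)**2 = (6 + r)**2)
(V(-7, N(8)) - 2491) + 31123 = ((6 - 7)**2 - 2491) + 31123 = ((-1)**2 - 2491) + 31123 = (1 - 2491) + 31123 = -2490 + 31123 = 28633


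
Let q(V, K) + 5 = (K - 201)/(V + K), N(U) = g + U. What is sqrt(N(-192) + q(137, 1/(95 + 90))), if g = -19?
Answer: 2*I*sqrt(8731570270)/12673 ≈ 14.747*I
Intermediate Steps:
N(U) = -19 + U
q(V, K) = -5 + (-201 + K)/(K + V) (q(V, K) = -5 + (K - 201)/(V + K) = -5 + (-201 + K)/(K + V))
sqrt(N(-192) + q(137, 1/(95 + 90))) = sqrt((-19 - 192) + (-201 - 5*137 - 4/(95 + 90))/(1/(95 + 90) + 137)) = sqrt(-211 + (-201 - 685 - 4/185)/(1/185 + 137)) = sqrt(-211 + (-201 - 685 - 4*1/185)/(1/185 + 137)) = sqrt(-211 + (-201 - 685 - 4/185)/(25346/185)) = sqrt(-211 + (185/25346)*(-163914/185)) = sqrt(-211 - 81957/12673) = sqrt(-2755960/12673) = 2*I*sqrt(8731570270)/12673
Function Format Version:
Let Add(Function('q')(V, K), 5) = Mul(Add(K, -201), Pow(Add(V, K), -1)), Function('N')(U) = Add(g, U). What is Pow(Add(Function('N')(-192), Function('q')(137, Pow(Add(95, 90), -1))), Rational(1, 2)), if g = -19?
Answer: Mul(Rational(2, 12673), I, Pow(8731570270, Rational(1, 2))) ≈ Mul(14.747, I)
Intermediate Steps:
Function('N')(U) = Add(-19, U)
Function('q')(V, K) = Add(-5, Mul(Pow(Add(K, V), -1), Add(-201, K))) (Function('q')(V, K) = Add(-5, Mul(Add(K, -201), Pow(Add(V, K), -1))) = Add(-5, Mul(Add(-201, K), Pow(Add(K, V), -1))) = Add(-5, Mul(Pow(Add(K, V), -1), Add(-201, K))))
Pow(Add(Function('N')(-192), Function('q')(137, Pow(Add(95, 90), -1))), Rational(1, 2)) = Pow(Add(Add(-19, -192), Mul(Pow(Add(Pow(Add(95, 90), -1), 137), -1), Add(-201, Mul(-5, 137), Mul(-4, Pow(Add(95, 90), -1))))), Rational(1, 2)) = Pow(Add(-211, Mul(Pow(Add(Pow(185, -1), 137), -1), Add(-201, -685, Mul(-4, Pow(185, -1))))), Rational(1, 2)) = Pow(Add(-211, Mul(Pow(Add(Rational(1, 185), 137), -1), Add(-201, -685, Mul(-4, Rational(1, 185))))), Rational(1, 2)) = Pow(Add(-211, Mul(Pow(Rational(25346, 185), -1), Add(-201, -685, Rational(-4, 185)))), Rational(1, 2)) = Pow(Add(-211, Mul(Rational(185, 25346), Rational(-163914, 185))), Rational(1, 2)) = Pow(Add(-211, Rational(-81957, 12673)), Rational(1, 2)) = Pow(Rational(-2755960, 12673), Rational(1, 2)) = Mul(Rational(2, 12673), I, Pow(8731570270, Rational(1, 2)))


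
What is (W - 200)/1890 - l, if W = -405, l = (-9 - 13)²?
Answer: -183073/378 ≈ -484.32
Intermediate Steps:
l = 484 (l = (-22)² = 484)
(W - 200)/1890 - l = (-405 - 200)/1890 - 1*484 = -605*1/1890 - 484 = -121/378 - 484 = -183073/378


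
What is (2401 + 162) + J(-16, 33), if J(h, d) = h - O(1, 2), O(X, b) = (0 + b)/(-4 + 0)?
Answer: 5095/2 ≈ 2547.5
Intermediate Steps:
O(X, b) = -b/4 (O(X, b) = b/(-4) = b*(-1/4) = -b/4)
J(h, d) = 1/2 + h (J(h, d) = h - (-1)*2/4 = h - 1*(-1/2) = h + 1/2 = 1/2 + h)
(2401 + 162) + J(-16, 33) = (2401 + 162) + (1/2 - 16) = 2563 - 31/2 = 5095/2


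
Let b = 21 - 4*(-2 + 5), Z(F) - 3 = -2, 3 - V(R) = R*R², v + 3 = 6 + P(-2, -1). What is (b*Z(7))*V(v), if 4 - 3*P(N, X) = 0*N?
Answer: -2116/3 ≈ -705.33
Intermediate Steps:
P(N, X) = 4/3 (P(N, X) = 4/3 - 0*N = 4/3 - ⅓*0 = 4/3 + 0 = 4/3)
v = 13/3 (v = -3 + (6 + 4/3) = -3 + 22/3 = 13/3 ≈ 4.3333)
V(R) = 3 - R³ (V(R) = 3 - R*R² = 3 - R³)
Z(F) = 1 (Z(F) = 3 - 2 = 1)
b = 9 (b = 21 - 4*3 = 21 - 12 = 9)
(b*Z(7))*V(v) = (9*1)*(3 - (13/3)³) = 9*(3 - 1*2197/27) = 9*(3 - 2197/27) = 9*(-2116/27) = -2116/3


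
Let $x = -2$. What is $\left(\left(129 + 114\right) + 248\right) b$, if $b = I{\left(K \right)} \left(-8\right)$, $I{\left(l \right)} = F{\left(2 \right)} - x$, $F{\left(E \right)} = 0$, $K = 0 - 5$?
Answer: $-7856$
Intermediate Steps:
$K = -5$ ($K = 0 - 5 = -5$)
$I{\left(l \right)} = 2$ ($I{\left(l \right)} = 0 - -2 = 0 + 2 = 2$)
$b = -16$ ($b = 2 \left(-8\right) = -16$)
$\left(\left(129 + 114\right) + 248\right) b = \left(\left(129 + 114\right) + 248\right) \left(-16\right) = \left(243 + 248\right) \left(-16\right) = 491 \left(-16\right) = -7856$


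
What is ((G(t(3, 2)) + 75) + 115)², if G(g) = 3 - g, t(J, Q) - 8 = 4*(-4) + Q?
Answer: 39601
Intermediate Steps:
t(J, Q) = -8 + Q (t(J, Q) = 8 + (4*(-4) + Q) = 8 + (-16 + Q) = -8 + Q)
((G(t(3, 2)) + 75) + 115)² = (((3 - (-8 + 2)) + 75) + 115)² = (((3 - 1*(-6)) + 75) + 115)² = (((3 + 6) + 75) + 115)² = ((9 + 75) + 115)² = (84 + 115)² = 199² = 39601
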